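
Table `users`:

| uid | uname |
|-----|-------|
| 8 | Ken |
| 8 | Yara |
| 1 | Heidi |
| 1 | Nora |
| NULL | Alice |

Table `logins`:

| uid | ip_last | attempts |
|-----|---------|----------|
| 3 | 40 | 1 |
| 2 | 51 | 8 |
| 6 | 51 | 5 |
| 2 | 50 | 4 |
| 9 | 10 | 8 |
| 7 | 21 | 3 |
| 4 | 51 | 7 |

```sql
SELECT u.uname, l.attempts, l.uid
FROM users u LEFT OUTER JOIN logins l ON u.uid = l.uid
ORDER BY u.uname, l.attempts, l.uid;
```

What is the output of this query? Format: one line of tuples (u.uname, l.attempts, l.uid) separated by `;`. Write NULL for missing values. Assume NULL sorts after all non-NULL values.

(Alice, NULL, NULL); (Heidi, NULL, NULL); (Ken, NULL, NULL); (Nora, NULL, NULL); (Yara, NULL, NULL)

LEFT JOIN keeps every row from `users`; unmatched rows get NULL for `logins`'s columns.
Matching on u.uid = l.uid. A NULL in a compared column never satisfies the condition.
Matched pairs: 0; unmatched u rows kept: 5.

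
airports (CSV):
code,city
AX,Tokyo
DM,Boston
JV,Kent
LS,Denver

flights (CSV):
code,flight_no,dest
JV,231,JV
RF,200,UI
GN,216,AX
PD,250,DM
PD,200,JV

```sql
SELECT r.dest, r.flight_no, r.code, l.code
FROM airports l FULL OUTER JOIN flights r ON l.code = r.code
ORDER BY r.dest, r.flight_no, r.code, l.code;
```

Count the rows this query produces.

8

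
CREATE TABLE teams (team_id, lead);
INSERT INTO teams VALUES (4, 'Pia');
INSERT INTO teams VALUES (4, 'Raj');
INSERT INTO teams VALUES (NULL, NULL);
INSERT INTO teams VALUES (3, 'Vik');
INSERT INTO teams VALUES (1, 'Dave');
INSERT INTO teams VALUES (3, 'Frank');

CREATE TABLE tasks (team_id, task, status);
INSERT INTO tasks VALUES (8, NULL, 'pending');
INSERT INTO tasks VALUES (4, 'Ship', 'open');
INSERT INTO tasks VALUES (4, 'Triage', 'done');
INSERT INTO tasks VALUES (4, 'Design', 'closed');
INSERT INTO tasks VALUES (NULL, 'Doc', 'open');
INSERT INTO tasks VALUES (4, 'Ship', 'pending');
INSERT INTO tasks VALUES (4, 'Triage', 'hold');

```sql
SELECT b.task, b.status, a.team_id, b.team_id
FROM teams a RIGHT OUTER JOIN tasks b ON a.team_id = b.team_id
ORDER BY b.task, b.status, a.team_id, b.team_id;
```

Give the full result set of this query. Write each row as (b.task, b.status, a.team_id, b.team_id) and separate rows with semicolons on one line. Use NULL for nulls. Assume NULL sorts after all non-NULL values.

RIGHT JOIN keeps every row from `tasks`; unmatched rows get NULL for `teams`'s columns.
Matching on a.team_id = b.team_id. A NULL in a compared column never satisfies the condition.
Matched pairs: 10; unmatched b rows kept: 2.

(Design, closed, 4, 4); (Design, closed, 4, 4); (Doc, open, NULL, NULL); (Ship, open, 4, 4); (Ship, open, 4, 4); (Ship, pending, 4, 4); (Ship, pending, 4, 4); (Triage, done, 4, 4); (Triage, done, 4, 4); (Triage, hold, 4, 4); (Triage, hold, 4, 4); (NULL, pending, NULL, 8)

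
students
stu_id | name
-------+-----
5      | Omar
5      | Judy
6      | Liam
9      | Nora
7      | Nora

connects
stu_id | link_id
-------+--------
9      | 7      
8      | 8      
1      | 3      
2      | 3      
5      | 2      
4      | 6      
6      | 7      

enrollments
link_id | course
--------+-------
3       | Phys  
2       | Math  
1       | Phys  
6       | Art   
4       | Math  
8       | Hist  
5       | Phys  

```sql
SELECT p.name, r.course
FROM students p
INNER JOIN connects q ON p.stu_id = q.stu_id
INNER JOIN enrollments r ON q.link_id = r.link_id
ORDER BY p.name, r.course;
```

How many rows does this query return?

2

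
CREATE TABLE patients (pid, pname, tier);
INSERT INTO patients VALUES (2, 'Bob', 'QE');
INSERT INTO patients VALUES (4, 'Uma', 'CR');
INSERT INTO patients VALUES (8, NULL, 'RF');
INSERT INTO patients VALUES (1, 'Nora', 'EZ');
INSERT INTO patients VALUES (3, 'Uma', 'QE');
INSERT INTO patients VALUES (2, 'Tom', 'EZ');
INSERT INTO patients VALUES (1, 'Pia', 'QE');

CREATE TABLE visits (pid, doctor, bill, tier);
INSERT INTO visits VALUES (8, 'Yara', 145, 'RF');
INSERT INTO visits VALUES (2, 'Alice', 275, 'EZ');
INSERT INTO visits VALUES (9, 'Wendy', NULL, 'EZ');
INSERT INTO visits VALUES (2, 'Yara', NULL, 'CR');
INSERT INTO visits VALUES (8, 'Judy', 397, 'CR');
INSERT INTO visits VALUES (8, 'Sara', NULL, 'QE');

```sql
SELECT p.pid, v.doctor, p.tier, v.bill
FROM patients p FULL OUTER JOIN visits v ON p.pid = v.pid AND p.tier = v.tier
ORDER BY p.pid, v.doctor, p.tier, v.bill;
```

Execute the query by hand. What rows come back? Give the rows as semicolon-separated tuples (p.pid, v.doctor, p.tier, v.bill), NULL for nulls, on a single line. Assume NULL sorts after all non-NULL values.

FULL OUTER JOIN keeps every row from both sides; unmatched rows get NULL for the other side's columns.
Matching on p.pid = v.pid AND p.tier = v.tier.
- p[0] pid=2, tier=QE → no match; kept with NULLs on the v side.
- p[1] pid=4, tier=CR → no match; kept with NULLs on the v side.
- p[2] pid=8, tier=RF → 1 match(es) in v → 1 row(s).
- p[3] pid=1, tier=EZ → no match; kept with NULLs on the v side.
- p[4] pid=3, tier=QE → no match; kept with NULLs on the v side.
- p[5] pid=2, tier=EZ → 1 match(es) in v → 1 row(s).
- p[6] pid=1, tier=QE → no match; kept with NULLs on the v side.
- 4 v row(s) had no p match → kept, p columns NULL.

(1, NULL, EZ, NULL); (1, NULL, QE, NULL); (2, Alice, EZ, 275); (2, NULL, QE, NULL); (3, NULL, QE, NULL); (4, NULL, CR, NULL); (8, Yara, RF, 145); (NULL, Judy, NULL, 397); (NULL, Sara, NULL, NULL); (NULL, Wendy, NULL, NULL); (NULL, Yara, NULL, NULL)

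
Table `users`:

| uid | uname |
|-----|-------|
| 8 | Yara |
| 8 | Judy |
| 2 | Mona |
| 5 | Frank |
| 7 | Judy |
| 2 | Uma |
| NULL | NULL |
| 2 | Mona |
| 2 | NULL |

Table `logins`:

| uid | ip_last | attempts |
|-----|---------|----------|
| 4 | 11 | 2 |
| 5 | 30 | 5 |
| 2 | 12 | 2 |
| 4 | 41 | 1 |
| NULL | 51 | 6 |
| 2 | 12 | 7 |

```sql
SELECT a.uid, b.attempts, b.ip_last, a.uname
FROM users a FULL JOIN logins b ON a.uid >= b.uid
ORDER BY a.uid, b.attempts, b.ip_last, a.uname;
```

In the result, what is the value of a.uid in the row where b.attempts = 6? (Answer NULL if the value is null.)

FULL OUTER JOIN keeps every row from both sides; unmatched rows get NULL for the other side's columns.
Matching on a.uid >= b.uid. A NULL in a compared column never satisfies the condition.
- uid=8: 5 matching b row(s), so 5 row(s) emitted.
- uid=8: 5 matching b row(s), so 5 row(s) emitted.
- uid=2: 2 matching b row(s), so 2 row(s) emitted.
- uid=5: 5 matching b row(s), so 5 row(s) emitted.
- uid=7: 5 matching b row(s), so 5 row(s) emitted.
- uid=2: 2 matching b row(s), so 2 row(s) emitted.
- uid=NULL: no b row matches, row kept with b columns NULL.
- uid=2: 2 matching b row(s), so 2 row(s) emitted.
- uid=2: 2 matching b row(s), so 2 row(s) emitted.
- 1 b row(s) had no a match → kept, a columns NULL.

NULL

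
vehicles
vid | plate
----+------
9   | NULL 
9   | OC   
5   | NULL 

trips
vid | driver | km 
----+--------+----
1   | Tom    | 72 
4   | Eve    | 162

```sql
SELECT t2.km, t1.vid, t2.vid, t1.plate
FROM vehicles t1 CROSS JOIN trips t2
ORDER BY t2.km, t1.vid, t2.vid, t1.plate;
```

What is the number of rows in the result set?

CROSS JOIN pairs every row of `vehicles` with every row of `trips`: 3 × 2 = 6 rows.

6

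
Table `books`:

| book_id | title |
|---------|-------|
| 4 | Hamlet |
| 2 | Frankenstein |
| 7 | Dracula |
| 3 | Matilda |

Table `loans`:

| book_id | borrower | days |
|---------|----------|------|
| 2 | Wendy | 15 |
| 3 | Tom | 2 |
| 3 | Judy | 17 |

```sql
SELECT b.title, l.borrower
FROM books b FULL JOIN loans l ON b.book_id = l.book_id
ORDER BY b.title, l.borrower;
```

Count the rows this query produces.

5

FULL OUTER JOIN keeps every row from both sides; unmatched rows get NULL for the other side's columns.
Matching on b.book_id = l.book_id.
- b (book_id=4) has no partner → padded with NULL.
- b (book_id=2) pairs with 1 row(s) of l.
- b (book_id=7) has no partner → padded with NULL.
- b (book_id=3) pairs with 2 row(s) of l.
Total: 3 matched + 2 padded = 5 rows.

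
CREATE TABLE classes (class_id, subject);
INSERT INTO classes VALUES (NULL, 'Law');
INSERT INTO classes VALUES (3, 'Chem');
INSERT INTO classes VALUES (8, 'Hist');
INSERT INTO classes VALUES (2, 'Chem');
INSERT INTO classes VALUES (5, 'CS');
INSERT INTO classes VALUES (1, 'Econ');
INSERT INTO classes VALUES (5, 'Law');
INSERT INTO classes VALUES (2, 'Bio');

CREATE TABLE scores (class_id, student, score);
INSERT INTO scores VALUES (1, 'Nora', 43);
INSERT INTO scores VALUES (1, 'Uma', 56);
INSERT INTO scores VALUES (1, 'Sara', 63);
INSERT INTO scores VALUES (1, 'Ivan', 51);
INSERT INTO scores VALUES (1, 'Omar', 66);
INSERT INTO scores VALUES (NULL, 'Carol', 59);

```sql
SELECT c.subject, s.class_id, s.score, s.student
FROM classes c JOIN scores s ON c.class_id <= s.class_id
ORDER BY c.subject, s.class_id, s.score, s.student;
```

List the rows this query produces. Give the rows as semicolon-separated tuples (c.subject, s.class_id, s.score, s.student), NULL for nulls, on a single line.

(Econ, 1, 43, Nora); (Econ, 1, 51, Ivan); (Econ, 1, 56, Uma); (Econ, 1, 63, Sara); (Econ, 1, 66, Omar)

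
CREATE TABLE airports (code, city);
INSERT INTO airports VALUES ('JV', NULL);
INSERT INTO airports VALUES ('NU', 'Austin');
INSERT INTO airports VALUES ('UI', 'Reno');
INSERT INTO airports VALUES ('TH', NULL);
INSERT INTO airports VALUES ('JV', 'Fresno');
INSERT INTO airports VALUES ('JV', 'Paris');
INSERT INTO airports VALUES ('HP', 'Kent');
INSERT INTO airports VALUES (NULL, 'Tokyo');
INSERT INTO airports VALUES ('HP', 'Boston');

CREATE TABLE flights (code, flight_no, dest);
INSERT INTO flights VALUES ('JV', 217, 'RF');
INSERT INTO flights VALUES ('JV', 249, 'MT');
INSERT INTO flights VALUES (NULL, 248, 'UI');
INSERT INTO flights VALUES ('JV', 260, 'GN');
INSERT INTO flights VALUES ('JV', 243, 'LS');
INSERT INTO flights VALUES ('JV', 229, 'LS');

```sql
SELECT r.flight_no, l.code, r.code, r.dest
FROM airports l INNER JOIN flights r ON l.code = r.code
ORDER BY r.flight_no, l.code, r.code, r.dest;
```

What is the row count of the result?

INNER JOIN keeps only pairs where the ON condition holds.
Matching on l.code = r.code. A NULL in a compared column never satisfies the condition.
- code=JV: 5 matching r row(s), so 5 row(s) emitted.
- code=NU: no matching r row, dropped.
- code=UI: no matching r row, dropped.
- code=TH: no matching r row, dropped.
- code=JV: 5 matching r row(s), so 5 row(s) emitted.
- code=JV: 5 matching r row(s), so 5 row(s) emitted.
- code=HP: no matching r row, dropped.
- code=NULL: no matching r row, dropped.
- code=HP: no matching r row, dropped.
Total: 15 rows.

15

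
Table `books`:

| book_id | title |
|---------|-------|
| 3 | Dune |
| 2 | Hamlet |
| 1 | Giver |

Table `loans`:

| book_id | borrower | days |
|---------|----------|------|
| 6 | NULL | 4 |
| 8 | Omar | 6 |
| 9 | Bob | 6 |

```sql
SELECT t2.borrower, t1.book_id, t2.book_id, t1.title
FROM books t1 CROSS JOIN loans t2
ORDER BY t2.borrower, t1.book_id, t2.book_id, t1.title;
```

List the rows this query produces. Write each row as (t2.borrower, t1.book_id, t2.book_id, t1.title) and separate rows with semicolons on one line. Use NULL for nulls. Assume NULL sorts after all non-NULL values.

(Bob, 1, 9, Giver); (Bob, 2, 9, Hamlet); (Bob, 3, 9, Dune); (Omar, 1, 8, Giver); (Omar, 2, 8, Hamlet); (Omar, 3, 8, Dune); (NULL, 1, 6, Giver); (NULL, 2, 6, Hamlet); (NULL, 3, 6, Dune)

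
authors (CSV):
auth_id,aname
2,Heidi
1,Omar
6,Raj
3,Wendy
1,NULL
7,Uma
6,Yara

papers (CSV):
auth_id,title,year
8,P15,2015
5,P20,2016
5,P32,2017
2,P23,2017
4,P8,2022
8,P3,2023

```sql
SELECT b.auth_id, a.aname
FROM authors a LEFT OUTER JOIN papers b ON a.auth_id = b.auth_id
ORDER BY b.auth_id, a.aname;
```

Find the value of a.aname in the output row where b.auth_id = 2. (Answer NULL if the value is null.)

LEFT JOIN keeps every row from `authors`; unmatched rows get NULL for `papers`'s columns.
Matching on a.auth_id = b.auth_id.
Matched pairs: 1; unmatched a rows kept: 6.

Heidi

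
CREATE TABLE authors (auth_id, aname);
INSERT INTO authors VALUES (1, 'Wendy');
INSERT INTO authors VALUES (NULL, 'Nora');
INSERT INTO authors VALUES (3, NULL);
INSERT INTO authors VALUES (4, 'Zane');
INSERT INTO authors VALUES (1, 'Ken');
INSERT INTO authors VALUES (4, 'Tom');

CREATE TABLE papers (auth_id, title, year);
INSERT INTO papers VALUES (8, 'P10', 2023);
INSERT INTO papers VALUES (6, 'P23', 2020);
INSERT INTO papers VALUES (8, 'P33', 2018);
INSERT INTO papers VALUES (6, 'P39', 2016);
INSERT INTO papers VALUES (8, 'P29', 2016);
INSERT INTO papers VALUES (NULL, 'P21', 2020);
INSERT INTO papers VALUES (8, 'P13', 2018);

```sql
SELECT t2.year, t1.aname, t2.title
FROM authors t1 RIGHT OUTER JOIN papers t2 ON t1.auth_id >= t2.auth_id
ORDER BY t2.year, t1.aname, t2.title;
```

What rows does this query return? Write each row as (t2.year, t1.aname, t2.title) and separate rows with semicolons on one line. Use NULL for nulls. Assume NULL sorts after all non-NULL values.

(2016, NULL, P29); (2016, NULL, P39); (2018, NULL, P13); (2018, NULL, P33); (2020, NULL, P21); (2020, NULL, P23); (2023, NULL, P10)

RIGHT JOIN keeps every row from `papers`; unmatched rows get NULL for `authors`'s columns.
Matching on t1.auth_id >= t2.auth_id. A NULL in a compared column never satisfies the condition.
- t1 row (auth_id=1): no match.
- t1 row (auth_id=NULL): no match.
- t1 row (auth_id=3): no match.
- t1 row (auth_id=4): no match.
- t1 row (auth_id=1): no match.
- t1 row (auth_id=4): no match.
- 7 row(s) from t2 found no t1 partner → padded with NULL.
After projecting and ordering:
t2.year | t1.aname | t2.title
2016 | NULL | P29
2016 | NULL | P39
2018 | NULL | P13
2018 | NULL | P33
2020 | NULL | P21
2020 | NULL | P23
2023 | NULL | P10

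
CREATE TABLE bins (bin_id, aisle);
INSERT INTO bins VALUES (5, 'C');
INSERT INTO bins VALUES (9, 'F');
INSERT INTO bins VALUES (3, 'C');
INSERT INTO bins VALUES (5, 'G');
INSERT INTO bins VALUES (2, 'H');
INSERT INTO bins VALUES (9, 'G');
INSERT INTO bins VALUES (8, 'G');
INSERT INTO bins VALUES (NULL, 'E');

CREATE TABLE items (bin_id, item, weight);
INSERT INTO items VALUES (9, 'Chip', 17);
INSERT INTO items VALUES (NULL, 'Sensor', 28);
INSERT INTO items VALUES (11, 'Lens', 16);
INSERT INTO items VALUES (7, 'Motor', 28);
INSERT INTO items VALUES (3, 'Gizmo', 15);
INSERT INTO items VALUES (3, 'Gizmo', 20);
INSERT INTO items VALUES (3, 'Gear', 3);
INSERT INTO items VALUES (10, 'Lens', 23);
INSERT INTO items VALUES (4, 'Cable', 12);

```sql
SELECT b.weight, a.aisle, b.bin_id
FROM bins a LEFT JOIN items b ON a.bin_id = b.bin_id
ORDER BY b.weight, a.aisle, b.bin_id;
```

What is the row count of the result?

10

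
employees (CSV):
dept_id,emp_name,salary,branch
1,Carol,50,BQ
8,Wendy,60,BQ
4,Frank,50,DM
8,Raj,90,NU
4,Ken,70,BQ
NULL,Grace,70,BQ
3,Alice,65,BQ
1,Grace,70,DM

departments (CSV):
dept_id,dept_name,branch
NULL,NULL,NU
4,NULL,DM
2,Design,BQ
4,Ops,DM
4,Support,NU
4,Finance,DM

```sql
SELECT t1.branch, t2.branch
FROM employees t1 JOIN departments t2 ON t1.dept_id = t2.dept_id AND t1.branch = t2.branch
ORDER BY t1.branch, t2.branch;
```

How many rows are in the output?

INNER JOIN keeps only pairs where the ON condition holds.
Matching on t1.dept_id = t2.dept_id AND t1.branch = t2.branch. A NULL in a compared column never satisfies the condition.
Matched pairs: 3.
Total: 3 rows.

3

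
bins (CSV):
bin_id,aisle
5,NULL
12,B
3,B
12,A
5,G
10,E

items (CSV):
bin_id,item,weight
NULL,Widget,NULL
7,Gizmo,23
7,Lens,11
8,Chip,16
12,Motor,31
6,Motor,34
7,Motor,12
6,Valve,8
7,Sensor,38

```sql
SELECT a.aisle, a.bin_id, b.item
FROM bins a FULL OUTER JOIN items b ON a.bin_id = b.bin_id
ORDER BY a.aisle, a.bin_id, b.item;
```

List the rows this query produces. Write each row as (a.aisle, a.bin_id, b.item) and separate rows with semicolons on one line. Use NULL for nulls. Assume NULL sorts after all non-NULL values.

(A, 12, Motor); (B, 3, NULL); (B, 12, Motor); (E, 10, NULL); (G, 5, NULL); (NULL, 5, NULL); (NULL, NULL, Chip); (NULL, NULL, Gizmo); (NULL, NULL, Lens); (NULL, NULL, Motor); (NULL, NULL, Motor); (NULL, NULL, Sensor); (NULL, NULL, Valve); (NULL, NULL, Widget)

FULL OUTER JOIN keeps every row from both sides; unmatched rows get NULL for the other side's columns.
Matching on a.bin_id = b.bin_id. A NULL in a compared column never satisfies the condition.
Matched pairs: 2; unmatched a rows kept: 4; unmatched b rows kept: 8.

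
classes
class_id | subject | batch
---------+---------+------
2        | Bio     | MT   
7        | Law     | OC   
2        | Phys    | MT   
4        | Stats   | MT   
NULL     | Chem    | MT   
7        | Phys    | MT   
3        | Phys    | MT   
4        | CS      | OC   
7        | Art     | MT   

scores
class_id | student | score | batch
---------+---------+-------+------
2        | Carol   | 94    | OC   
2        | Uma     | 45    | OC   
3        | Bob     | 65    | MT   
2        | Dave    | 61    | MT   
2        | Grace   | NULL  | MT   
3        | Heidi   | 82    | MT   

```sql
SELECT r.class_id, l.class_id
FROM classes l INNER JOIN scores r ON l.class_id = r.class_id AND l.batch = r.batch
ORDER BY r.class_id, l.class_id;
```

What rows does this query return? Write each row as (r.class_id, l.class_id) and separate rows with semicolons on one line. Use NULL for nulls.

(2, 2); (2, 2); (2, 2); (2, 2); (3, 3); (3, 3)

INNER JOIN keeps only pairs where the ON condition holds.
Matching on l.class_id = r.class_id AND l.batch = r.batch. A NULL in a compared column never satisfies the condition.
- class_id=2, batch=MT: 2 matching r row(s), so 2 row(s) emitted.
- class_id=7, batch=OC: no matching r row, dropped.
- class_id=2, batch=MT: 2 matching r row(s), so 2 row(s) emitted.
- class_id=4, batch=MT: no matching r row, dropped.
- class_id=NULL, batch=MT: no matching r row, dropped.
- class_id=7, batch=MT: no matching r row, dropped.
- class_id=3, batch=MT: 2 matching r row(s), so 2 row(s) emitted.
- class_id=4, batch=OC: no matching r row, dropped.
- class_id=7, batch=MT: no matching r row, dropped.
After projecting and ordering:
r.class_id | l.class_id
2 | 2
2 | 2
2 | 2
2 | 2
3 | 3
3 | 3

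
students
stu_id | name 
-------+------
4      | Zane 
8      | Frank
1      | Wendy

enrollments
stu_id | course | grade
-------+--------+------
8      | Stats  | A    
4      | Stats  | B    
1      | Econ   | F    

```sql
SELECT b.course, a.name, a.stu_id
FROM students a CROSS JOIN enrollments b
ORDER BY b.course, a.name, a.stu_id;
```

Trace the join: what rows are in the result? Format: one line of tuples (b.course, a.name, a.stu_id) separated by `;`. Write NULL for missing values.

CROSS JOIN pairs every row of `students` with every row of `enrollments`: 3 × 3 = 9 rows.

(Econ, Frank, 8); (Econ, Wendy, 1); (Econ, Zane, 4); (Stats, Frank, 8); (Stats, Frank, 8); (Stats, Wendy, 1); (Stats, Wendy, 1); (Stats, Zane, 4); (Stats, Zane, 4)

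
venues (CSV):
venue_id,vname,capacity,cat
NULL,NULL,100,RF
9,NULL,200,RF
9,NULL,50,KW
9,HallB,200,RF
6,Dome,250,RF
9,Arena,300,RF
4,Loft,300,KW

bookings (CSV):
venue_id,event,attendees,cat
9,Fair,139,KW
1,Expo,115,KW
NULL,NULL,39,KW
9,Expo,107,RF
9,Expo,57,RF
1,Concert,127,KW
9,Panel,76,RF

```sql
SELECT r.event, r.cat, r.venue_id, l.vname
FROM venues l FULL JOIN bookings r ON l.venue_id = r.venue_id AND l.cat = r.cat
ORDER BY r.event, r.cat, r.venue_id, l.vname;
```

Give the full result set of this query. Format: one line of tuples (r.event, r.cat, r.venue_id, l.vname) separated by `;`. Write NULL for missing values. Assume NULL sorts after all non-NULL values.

(Concert, KW, 1, NULL); (Expo, KW, 1, NULL); (Expo, RF, 9, Arena); (Expo, RF, 9, Arena); (Expo, RF, 9, HallB); (Expo, RF, 9, HallB); (Expo, RF, 9, NULL); (Expo, RF, 9, NULL); (Fair, KW, 9, NULL); (Panel, RF, 9, Arena); (Panel, RF, 9, HallB); (Panel, RF, 9, NULL); (NULL, KW, NULL, NULL); (NULL, NULL, NULL, Dome); (NULL, NULL, NULL, Loft); (NULL, NULL, NULL, NULL)

FULL OUTER JOIN keeps every row from both sides; unmatched rows get NULL for the other side's columns.
Matching on l.venue_id = r.venue_id AND l.cat = r.cat. A NULL in a compared column never satisfies the condition.
- l (venue_id=NULL, cat=RF) has no partner → padded with NULL.
- l (venue_id=9, cat=RF) pairs with 3 row(s) of r.
- l (venue_id=9, cat=KW) pairs with 1 row(s) of r.
- l (venue_id=9, cat=RF) pairs with 3 row(s) of r.
- l (venue_id=6, cat=RF) has no partner → padded with NULL.
- l (venue_id=9, cat=RF) pairs with 3 row(s) of r.
- l (venue_id=4, cat=KW) has no partner → padded with NULL.
- 3 row(s) from r found no l partner → padded with NULL.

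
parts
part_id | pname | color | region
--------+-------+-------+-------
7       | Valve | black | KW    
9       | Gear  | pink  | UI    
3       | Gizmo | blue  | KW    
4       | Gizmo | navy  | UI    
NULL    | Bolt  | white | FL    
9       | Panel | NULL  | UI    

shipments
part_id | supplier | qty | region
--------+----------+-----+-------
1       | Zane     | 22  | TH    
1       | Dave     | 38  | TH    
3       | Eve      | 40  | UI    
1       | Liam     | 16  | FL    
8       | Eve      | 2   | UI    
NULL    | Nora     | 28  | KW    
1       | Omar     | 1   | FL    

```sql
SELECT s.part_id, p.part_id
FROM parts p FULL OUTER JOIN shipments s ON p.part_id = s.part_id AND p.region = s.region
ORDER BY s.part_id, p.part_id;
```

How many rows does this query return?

FULL OUTER JOIN keeps every row from both sides; unmatched rows get NULL for the other side's columns.
Matching on p.part_id = s.part_id AND p.region = s.region. A NULL in a compared column never satisfies the condition.
Matched pairs: 0; unmatched p rows kept: 6; unmatched s rows kept: 7.
Total: 0 matched + 13 padded = 13 rows.

13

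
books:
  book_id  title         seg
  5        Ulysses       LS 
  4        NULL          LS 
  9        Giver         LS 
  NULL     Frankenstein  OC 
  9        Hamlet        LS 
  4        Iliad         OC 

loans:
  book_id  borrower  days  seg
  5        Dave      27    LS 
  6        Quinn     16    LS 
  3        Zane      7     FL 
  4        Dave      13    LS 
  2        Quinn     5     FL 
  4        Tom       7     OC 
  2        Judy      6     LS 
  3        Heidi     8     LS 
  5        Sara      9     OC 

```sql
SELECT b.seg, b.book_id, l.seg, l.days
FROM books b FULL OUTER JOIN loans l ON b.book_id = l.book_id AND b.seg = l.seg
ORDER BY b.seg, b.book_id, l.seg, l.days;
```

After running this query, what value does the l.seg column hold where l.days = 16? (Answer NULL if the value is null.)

FULL OUTER JOIN keeps every row from both sides; unmatched rows get NULL for the other side's columns.
Matching on b.book_id = l.book_id AND b.seg = l.seg. A NULL in a compared column never satisfies the condition.
- b[0] book_id=5, seg=LS → 1 match(es) in l → 1 row(s).
- b[1] book_id=4, seg=LS → 1 match(es) in l → 1 row(s).
- b[2] book_id=9, seg=LS → no match; kept with NULLs on the l side.
- b[3] book_id=NULL, seg=OC → no match; kept with NULLs on the l side.
- b[4] book_id=9, seg=LS → no match; kept with NULLs on the l side.
- b[5] book_id=4, seg=OC → 1 match(es) in l → 1 row(s).
- plus 6 unmatched l row(s), each kept with NULL b columns.

LS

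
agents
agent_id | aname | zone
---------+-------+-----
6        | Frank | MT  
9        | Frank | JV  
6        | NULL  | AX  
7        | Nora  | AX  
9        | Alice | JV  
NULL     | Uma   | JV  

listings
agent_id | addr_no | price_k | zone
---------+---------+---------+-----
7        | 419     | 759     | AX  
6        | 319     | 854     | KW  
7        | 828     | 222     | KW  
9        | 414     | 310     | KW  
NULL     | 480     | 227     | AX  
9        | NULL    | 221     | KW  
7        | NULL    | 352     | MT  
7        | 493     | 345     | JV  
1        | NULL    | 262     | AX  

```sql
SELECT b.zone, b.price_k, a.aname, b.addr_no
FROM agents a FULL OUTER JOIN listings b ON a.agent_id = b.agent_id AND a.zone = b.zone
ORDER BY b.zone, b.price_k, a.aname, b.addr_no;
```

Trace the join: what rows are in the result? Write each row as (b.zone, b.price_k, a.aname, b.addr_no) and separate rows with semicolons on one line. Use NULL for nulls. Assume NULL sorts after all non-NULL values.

FULL OUTER JOIN keeps every row from both sides; unmatched rows get NULL for the other side's columns.
Matching on a.agent_id = b.agent_id AND a.zone = b.zone. A NULL in a compared column never satisfies the condition.
- agent_id=6, zone=MT: no b row matches, row kept with b columns NULL.
- agent_id=9, zone=JV: no b row matches, row kept with b columns NULL.
- agent_id=6, zone=AX: no b row matches, row kept with b columns NULL.
- agent_id=7, zone=AX: 1 matching b row(s), so 1 row(s) emitted.
- agent_id=9, zone=JV: no b row matches, row kept with b columns NULL.
- agent_id=NULL, zone=JV: no b row matches, row kept with b columns NULL.
- 8 row(s) from b found no a partner → padded with NULL.

(AX, 227, NULL, 480); (AX, 262, NULL, NULL); (AX, 759, Nora, 419); (JV, 345, NULL, 493); (KW, 221, NULL, NULL); (KW, 222, NULL, 828); (KW, 310, NULL, 414); (KW, 854, NULL, 319); (MT, 352, NULL, NULL); (NULL, NULL, Alice, NULL); (NULL, NULL, Frank, NULL); (NULL, NULL, Frank, NULL); (NULL, NULL, Uma, NULL); (NULL, NULL, NULL, NULL)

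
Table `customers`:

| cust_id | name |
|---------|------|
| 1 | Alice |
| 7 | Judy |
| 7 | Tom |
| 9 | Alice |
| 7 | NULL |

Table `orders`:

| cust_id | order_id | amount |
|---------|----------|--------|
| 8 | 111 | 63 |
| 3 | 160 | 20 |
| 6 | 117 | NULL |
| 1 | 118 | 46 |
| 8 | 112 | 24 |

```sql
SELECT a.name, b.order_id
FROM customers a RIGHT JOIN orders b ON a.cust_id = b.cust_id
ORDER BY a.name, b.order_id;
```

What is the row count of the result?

RIGHT JOIN keeps every row from `orders`; unmatched rows get NULL for `customers`'s columns.
Matching on a.cust_id = b.cust_id.
- a[0] cust_id=1 → 1 match(es) in b → 1 row(s).
- a[1] cust_id=7 → no match.
- a[2] cust_id=7 → no match.
- a[3] cust_id=9 → no match.
- a[4] cust_id=7 → no match.
- 4 row(s) from b found no a partner → padded with NULL.
Total: 1 matched + 4 padded = 5 rows.

5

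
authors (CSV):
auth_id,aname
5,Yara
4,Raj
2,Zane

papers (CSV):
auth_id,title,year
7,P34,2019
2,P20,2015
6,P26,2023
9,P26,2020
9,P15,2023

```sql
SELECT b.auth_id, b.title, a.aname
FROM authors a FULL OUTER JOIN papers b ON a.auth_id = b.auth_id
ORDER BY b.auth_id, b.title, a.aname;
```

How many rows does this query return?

FULL OUTER JOIN keeps every row from both sides; unmatched rows get NULL for the other side's columns.
Matching on a.auth_id = b.auth_id.
Matched pairs: 1; unmatched a rows kept: 2; unmatched b rows kept: 4.
Total: 1 matched + 6 padded = 7 rows.

7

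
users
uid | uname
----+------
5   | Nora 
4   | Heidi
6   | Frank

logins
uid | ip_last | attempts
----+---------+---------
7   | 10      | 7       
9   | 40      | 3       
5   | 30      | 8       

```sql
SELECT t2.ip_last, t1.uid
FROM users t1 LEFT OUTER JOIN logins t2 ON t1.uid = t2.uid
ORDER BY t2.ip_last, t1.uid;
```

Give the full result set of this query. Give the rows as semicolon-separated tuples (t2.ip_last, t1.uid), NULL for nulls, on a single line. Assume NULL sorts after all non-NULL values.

LEFT JOIN keeps every row from `users`; unmatched rows get NULL for `logins`'s columns.
Matching on t1.uid = t2.uid.
Matched pairs: 1; unmatched t1 rows kept: 2.

(30, 5); (NULL, 4); (NULL, 6)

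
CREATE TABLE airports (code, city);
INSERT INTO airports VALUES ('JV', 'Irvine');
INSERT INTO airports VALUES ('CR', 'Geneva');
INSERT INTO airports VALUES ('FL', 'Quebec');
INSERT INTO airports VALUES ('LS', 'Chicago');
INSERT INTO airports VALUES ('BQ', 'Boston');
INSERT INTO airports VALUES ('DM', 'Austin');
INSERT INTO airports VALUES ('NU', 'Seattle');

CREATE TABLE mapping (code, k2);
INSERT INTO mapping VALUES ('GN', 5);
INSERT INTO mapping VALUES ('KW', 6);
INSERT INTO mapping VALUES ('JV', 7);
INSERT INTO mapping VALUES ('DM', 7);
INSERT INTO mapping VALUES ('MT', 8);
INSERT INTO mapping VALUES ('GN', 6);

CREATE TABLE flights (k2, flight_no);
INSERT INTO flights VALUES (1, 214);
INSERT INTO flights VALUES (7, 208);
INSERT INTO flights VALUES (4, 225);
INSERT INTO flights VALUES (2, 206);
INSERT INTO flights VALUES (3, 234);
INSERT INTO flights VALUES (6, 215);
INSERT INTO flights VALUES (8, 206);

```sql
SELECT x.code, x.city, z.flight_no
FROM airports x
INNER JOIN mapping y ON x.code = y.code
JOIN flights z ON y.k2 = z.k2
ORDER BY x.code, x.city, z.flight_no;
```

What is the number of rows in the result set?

2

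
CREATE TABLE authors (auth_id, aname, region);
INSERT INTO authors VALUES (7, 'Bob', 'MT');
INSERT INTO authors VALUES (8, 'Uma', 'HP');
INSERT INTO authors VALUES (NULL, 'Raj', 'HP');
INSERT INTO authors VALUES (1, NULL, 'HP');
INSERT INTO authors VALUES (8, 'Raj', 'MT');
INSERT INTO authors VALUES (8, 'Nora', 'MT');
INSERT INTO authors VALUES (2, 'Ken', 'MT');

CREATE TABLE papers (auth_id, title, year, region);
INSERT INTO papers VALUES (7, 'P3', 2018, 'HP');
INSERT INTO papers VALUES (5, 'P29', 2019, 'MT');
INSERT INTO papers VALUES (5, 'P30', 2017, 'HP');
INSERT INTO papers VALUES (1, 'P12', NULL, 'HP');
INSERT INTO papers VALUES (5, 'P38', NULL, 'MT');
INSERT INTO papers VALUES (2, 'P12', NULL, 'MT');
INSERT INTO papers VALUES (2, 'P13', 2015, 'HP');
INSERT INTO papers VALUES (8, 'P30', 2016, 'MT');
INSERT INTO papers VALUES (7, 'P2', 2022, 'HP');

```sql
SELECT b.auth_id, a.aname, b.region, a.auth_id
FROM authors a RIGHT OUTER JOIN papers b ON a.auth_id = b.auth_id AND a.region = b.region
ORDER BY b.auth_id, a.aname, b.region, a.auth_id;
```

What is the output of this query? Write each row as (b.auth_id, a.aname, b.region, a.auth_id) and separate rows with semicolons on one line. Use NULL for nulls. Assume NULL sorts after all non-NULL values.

RIGHT JOIN keeps every row from `papers`; unmatched rows get NULL for `authors`'s columns.
Matching on a.auth_id = b.auth_id AND a.region = b.region. A NULL in a compared column never satisfies the condition.
- a (auth_id=7, region=MT) has no partner in b.
- a (auth_id=8, region=HP) has no partner in b.
- a (auth_id=NULL, region=HP) has no partner in b.
- a (auth_id=1, region=HP) pairs with 1 row(s) of b.
- a (auth_id=8, region=MT) pairs with 1 row(s) of b.
- a (auth_id=8, region=MT) pairs with 1 row(s) of b.
- a (auth_id=2, region=MT) pairs with 1 row(s) of b.
- 6 b row(s) had no a match → kept, a columns NULL.
After projecting and ordering:
b.auth_id | a.aname | b.region | a.auth_id
1 | NULL | HP | 1
2 | Ken | MT | 2
2 | NULL | HP | NULL
5 | NULL | HP | NULL
5 | NULL | MT | NULL
5 | NULL | MT | NULL
7 | NULL | HP | NULL
7 | NULL | HP | NULL
8 | Nora | MT | 8
8 | Raj | MT | 8

(1, NULL, HP, 1); (2, Ken, MT, 2); (2, NULL, HP, NULL); (5, NULL, HP, NULL); (5, NULL, MT, NULL); (5, NULL, MT, NULL); (7, NULL, HP, NULL); (7, NULL, HP, NULL); (8, Nora, MT, 8); (8, Raj, MT, 8)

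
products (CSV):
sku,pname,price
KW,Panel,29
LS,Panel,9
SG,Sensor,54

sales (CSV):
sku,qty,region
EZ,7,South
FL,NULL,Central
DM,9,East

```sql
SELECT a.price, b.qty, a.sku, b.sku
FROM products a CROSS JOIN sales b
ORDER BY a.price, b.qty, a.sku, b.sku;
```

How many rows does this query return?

9

CROSS JOIN pairs every row of `products` with every row of `sales`: 3 × 3 = 9 rows.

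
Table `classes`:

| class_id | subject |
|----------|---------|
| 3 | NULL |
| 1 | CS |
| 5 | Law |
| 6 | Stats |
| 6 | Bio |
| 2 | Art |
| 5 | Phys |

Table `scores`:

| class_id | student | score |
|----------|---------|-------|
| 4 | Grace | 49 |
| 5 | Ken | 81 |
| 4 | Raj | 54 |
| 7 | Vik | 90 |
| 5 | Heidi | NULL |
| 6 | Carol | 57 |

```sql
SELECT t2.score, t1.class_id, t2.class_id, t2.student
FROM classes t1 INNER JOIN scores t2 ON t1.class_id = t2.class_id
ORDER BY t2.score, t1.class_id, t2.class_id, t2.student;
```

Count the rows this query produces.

INNER JOIN keeps only pairs where the ON condition holds.
Matching on t1.class_id = t2.class_id.
- t1 row (class_id=3): no match → dropped.
- t1 row (class_id=1): no match → dropped.
- t1 row (class_id=5): matches 2 t2 row(s) → 2 output row(s).
- t1 row (class_id=6): matches 1 t2 row(s) → 1 output row(s).
- t1 row (class_id=6): matches 1 t2 row(s) → 1 output row(s).
- t1 row (class_id=2): no match → dropped.
- t1 row (class_id=5): matches 2 t2 row(s) → 2 output row(s).
Total: 6 rows.

6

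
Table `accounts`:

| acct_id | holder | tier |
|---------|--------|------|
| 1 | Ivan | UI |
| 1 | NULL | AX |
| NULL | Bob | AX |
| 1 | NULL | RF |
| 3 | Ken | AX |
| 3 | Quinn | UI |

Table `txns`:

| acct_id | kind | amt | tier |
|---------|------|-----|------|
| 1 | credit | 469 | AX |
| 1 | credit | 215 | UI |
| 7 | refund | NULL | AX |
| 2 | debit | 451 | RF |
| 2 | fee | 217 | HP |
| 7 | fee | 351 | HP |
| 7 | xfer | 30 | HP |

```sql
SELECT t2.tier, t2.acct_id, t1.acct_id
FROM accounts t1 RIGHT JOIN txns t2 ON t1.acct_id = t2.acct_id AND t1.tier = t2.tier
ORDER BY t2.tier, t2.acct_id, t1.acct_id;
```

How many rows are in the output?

7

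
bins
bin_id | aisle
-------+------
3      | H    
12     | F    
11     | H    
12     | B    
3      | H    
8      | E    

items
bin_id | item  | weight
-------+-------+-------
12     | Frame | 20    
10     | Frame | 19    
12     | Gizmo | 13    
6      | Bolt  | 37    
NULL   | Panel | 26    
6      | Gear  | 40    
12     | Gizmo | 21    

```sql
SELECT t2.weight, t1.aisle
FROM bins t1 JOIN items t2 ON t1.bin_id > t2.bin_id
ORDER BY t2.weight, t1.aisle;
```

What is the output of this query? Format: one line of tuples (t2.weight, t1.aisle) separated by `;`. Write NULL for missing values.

(19, B); (19, F); (19, H); (37, B); (37, E); (37, F); (37, H); (40, B); (40, E); (40, F); (40, H)

INNER JOIN keeps only pairs where the ON condition holds.
Matching on t1.bin_id > t2.bin_id. A NULL in a compared column never satisfies the condition.
Matched pairs: 11.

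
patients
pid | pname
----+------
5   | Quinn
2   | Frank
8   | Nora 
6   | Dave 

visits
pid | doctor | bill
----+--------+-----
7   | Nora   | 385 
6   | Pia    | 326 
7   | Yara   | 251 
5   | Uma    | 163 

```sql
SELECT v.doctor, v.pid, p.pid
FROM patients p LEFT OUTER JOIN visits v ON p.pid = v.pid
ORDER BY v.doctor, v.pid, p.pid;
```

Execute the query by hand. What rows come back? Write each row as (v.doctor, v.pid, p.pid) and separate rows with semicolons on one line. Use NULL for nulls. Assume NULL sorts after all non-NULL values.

(Pia, 6, 6); (Uma, 5, 5); (NULL, NULL, 2); (NULL, NULL, 8)

LEFT JOIN keeps every row from `patients`; unmatched rows get NULL for `visits`'s columns.
Matching on p.pid = v.pid.
Matched pairs: 2; unmatched p rows kept: 2.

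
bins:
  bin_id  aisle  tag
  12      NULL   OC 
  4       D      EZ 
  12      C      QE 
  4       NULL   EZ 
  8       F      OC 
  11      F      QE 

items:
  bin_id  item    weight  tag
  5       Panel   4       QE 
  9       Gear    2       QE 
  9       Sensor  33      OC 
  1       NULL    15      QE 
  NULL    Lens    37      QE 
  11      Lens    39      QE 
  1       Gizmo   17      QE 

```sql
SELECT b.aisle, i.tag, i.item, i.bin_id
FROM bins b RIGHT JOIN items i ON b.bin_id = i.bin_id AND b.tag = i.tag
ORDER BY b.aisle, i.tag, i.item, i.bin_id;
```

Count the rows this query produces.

RIGHT JOIN keeps every row from `items`; unmatched rows get NULL for `bins`'s columns.
Matching on b.bin_id = i.bin_id AND b.tag = i.tag. A NULL in a compared column never satisfies the condition.
- b[0] bin_id=12, tag=OC → no match.
- b[1] bin_id=4, tag=EZ → no match.
- b[2] bin_id=12, tag=QE → no match.
- b[3] bin_id=4, tag=EZ → no match.
- b[4] bin_id=8, tag=OC → no match.
- b[5] bin_id=11, tag=QE → 1 match(es) in i → 1 row(s).
- 6 row(s) from i found no b partner → padded with NULL.
Total: 1 matched + 6 padded = 7 rows.

7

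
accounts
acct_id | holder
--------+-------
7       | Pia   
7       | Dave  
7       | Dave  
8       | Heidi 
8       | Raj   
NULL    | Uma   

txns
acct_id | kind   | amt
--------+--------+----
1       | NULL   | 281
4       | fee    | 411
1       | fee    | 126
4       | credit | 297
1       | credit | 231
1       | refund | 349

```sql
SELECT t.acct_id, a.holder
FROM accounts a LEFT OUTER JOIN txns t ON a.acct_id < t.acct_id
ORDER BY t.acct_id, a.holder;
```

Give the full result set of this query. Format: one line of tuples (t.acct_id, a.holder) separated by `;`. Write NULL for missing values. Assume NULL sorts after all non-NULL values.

(NULL, Dave); (NULL, Dave); (NULL, Heidi); (NULL, Pia); (NULL, Raj); (NULL, Uma)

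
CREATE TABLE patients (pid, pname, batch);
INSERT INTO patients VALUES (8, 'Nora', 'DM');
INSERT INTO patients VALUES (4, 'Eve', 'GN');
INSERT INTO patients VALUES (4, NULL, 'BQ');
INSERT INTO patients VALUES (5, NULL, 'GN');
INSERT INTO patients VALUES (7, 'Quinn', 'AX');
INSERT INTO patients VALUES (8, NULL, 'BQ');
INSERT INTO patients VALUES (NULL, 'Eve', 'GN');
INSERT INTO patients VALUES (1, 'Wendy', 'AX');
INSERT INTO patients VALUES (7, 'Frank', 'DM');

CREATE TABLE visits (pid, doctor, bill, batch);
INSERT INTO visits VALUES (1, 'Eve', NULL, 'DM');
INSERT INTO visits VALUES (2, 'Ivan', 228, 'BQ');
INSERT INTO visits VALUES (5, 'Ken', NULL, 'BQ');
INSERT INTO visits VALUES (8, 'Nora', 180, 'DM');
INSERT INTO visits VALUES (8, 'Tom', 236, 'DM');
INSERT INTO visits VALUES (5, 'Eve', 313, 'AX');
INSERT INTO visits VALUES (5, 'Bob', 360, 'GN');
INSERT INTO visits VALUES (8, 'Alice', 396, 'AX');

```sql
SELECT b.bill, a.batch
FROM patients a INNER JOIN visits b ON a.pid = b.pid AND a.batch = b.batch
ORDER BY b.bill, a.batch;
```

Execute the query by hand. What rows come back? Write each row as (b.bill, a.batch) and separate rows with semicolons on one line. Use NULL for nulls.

(180, DM); (236, DM); (360, GN)

INNER JOIN keeps only pairs where the ON condition holds.
Matching on a.pid = b.pid AND a.batch = b.batch. A NULL in a compared column never satisfies the condition.
- a[0] pid=8, batch=DM → 2 match(es) in b → 2 row(s).
- a[1] pid=4, batch=GN → no match; dropped.
- a[2] pid=4, batch=BQ → no match; dropped.
- a[3] pid=5, batch=GN → 1 match(es) in b → 1 row(s).
- a[4] pid=7, batch=AX → no match; dropped.
- a[5] pid=8, batch=BQ → no match; dropped.
- a[6] pid=NULL, batch=GN → no match; dropped.
- a[7] pid=1, batch=AX → no match; dropped.
- a[8] pid=7, batch=DM → no match; dropped.
After projecting and ordering:
b.bill | a.batch
180 | DM
236 | DM
360 | GN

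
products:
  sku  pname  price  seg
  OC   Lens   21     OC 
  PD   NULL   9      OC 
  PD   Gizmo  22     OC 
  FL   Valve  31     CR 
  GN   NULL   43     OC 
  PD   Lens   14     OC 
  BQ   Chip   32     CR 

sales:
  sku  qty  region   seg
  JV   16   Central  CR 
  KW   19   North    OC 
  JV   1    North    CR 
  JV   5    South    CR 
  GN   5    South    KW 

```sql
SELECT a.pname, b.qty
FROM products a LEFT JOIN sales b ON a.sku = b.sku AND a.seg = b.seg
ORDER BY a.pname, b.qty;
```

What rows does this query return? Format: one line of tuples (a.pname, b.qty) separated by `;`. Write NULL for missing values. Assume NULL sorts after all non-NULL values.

(Chip, NULL); (Gizmo, NULL); (Lens, NULL); (Lens, NULL); (Valve, NULL); (NULL, NULL); (NULL, NULL)

LEFT JOIN keeps every row from `products`; unmatched rows get NULL for `sales`'s columns.
Matching on a.sku = b.sku AND a.seg = b.seg.
Matched pairs: 0; unmatched a rows kept: 7.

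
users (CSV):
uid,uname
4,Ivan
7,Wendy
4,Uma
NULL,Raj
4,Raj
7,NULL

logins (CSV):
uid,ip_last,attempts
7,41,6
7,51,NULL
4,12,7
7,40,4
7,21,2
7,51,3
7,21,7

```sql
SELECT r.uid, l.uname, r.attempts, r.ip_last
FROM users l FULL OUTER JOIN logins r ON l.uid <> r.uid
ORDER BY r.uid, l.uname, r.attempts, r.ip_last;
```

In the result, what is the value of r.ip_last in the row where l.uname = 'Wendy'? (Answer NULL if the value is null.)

12

FULL OUTER JOIN keeps every row from both sides; unmatched rows get NULL for the other side's columns.
Matching on l.uid <> r.uid. A NULL in a compared column never satisfies the condition.
Matched pairs: 20; unmatched l rows kept: 1; unmatched r rows kept: 0.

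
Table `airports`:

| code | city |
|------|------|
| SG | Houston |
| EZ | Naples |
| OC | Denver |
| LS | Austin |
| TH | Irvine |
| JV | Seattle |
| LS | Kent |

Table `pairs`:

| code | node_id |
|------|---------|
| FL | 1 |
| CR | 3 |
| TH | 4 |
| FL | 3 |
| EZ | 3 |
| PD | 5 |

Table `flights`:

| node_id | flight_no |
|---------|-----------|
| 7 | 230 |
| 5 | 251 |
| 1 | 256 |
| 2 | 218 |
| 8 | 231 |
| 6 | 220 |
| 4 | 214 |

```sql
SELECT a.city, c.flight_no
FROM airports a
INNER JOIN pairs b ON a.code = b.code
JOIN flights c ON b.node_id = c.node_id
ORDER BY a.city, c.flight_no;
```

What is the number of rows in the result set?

Step 1 — a INNER JOIN b on code → 2 row(s).
Then INNER JOIN `flights c` on node_id: keep only rows whose b.node_id appears in c.
Result: 1 row(s).

1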